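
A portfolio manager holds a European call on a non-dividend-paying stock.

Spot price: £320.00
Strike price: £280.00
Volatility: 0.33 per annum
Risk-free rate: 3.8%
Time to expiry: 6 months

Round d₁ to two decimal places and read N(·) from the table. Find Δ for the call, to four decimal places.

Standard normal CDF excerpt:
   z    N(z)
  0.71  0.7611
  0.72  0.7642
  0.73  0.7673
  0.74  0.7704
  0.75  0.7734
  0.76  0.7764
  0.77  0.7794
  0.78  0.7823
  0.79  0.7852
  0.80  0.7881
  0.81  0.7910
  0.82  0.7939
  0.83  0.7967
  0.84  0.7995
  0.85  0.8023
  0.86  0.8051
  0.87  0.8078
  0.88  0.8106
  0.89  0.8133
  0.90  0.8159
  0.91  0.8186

T = 0.5;  σ√T = 0.2333
d₁ = [ln(320/280) + (0.038 + 0.33²/2)·0.5] / 0.2333 = [0.1335 + 0.0462] / 0.2333 = 0.7703 which rounds to 0.77
N(d₁) = N(0.77) = 0.7794
Δ_call = N(d₁) = 0.7794

0.7794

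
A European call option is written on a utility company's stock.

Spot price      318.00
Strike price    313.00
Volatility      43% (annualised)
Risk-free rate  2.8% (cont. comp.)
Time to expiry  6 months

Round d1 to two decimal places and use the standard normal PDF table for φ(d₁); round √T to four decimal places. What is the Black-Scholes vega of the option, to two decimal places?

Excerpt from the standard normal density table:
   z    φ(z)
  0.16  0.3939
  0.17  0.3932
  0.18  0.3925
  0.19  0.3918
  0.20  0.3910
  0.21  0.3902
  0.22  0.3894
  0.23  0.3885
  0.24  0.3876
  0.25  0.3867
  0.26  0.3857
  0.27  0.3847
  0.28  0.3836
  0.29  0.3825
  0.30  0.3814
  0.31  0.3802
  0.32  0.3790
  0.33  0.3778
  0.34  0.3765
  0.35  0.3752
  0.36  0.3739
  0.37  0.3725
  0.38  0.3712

86.95

T = 0.5;  σ√T = 0.3041
d₁ = [ln(318/313) + (0.028 + 0.43²/2)·0.5] / 0.3041 = [0.0158 + 0.0602] / 0.3041 = 0.2502 ⇒ 0.25
√T = √0.5 = 0.7071
φ(d₁) = φ(0.25) = 0.3867
vega = S·φ(d₁)·√T = 318·0.3867·0.7071 = 86.9525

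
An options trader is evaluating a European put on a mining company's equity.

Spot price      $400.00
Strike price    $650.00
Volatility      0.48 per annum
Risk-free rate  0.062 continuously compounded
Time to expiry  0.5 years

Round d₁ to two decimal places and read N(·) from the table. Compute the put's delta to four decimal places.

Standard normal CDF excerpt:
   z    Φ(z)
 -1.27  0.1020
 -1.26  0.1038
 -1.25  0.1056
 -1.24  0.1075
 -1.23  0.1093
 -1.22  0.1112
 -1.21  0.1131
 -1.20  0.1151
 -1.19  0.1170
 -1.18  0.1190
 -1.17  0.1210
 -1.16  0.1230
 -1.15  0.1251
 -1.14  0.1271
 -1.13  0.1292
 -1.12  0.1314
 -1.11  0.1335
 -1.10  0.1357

σ√T = 0.48 × 0.7071 = 0.3394
d₁ = [ln(400/650) + (0.062 + ½·0.48²)·0.5] / (σ√T) = (-0.4855 + 0.0886) / 0.3394 = -1.1694 ≈ -1.17
N(d₁) = N(-1.17) = 0.1210
Δ_put = N(d₁) − 1 = 0.1210 − 1 = -0.8790

-0.8790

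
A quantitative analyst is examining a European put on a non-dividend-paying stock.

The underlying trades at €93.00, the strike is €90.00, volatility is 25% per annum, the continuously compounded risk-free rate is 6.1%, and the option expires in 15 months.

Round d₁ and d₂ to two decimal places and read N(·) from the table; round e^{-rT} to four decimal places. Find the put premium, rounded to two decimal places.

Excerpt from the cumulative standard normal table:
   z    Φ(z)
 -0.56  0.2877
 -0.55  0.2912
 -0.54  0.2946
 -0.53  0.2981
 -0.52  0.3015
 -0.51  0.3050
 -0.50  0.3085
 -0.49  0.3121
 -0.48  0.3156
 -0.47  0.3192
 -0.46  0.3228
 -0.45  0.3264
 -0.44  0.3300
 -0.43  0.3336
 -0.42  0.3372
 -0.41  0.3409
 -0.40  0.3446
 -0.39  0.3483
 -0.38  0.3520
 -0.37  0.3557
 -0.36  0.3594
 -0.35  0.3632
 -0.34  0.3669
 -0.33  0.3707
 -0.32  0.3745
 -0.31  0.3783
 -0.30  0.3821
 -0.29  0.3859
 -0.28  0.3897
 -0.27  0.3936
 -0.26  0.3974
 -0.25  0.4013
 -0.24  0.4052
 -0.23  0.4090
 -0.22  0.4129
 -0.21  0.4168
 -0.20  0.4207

€5.74

T = 1.25;  σ√T = 0.2795
d₁ = [ln(93/90) + (0.061 + 0.25²/2)·1.25] / 0.2795 = [0.0328 + 0.1153] / 0.2795 = 0.5299 ⇒ 0.53
d₂ = d₁ − σ√T = 0.5299 − 0.2795 = 0.2504 ⇒ 0.25
e^(−rT) = e^(−0.061·1.25) = 0.9266
N(−d₂) = N(-0.25) = 0.4013;  N(−d₁) = N(-0.53) = 0.2981
P = 90·0.9266·0.4013 − 93·0.2981 = 33.4660 − 27.7233 = 5.7427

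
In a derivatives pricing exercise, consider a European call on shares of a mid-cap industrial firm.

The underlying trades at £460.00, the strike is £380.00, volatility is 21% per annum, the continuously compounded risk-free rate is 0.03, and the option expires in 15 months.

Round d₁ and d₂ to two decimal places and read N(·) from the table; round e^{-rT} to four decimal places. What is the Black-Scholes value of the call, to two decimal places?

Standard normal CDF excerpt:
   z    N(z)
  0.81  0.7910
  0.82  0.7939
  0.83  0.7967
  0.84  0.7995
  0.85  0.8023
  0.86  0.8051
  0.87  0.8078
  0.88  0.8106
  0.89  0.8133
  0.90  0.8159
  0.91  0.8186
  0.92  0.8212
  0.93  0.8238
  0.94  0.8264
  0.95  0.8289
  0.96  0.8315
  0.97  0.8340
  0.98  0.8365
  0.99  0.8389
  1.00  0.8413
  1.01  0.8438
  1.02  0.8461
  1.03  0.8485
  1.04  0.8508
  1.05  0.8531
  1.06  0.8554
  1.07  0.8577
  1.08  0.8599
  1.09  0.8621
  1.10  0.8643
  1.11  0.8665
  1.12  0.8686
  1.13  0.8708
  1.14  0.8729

£101.89

σ√T = 0.21·√1.25 = 0.2348
ln(S/K) + (r + σ²/2)T = ln(460/380) + (0.03 + 0.21²/2)·1.25 = 0.1911 + 0.0651 = 0.2561
d₁ = 0.2561 / 0.2348 = 1.0909 ≈ 1.09
d₂ = d₁ − σ√T = 1.0909 − 0.2348 = 0.8561 ≈ 0.86
exp(−rT) = exp(−0.03·1.25) = 0.9632
N(d₁) = N(1.09) = 0.8621;  N(d₂) = N(0.86) = 0.8051
C = 460·0.8621 − 380·0.9632·0.8051 = 396.5660 − 294.6795 = 101.8865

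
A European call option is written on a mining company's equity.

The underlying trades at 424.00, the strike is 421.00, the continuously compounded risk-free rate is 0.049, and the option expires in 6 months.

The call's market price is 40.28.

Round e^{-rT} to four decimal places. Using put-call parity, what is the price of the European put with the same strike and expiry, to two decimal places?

27.09

exp(−rT) = exp(−0.049·0.5) = 0.9758
Put-call parity: C − P = S − K·e^(−rT) = 424 − 421·0.9758 = 424 − 410.8118 = 13.1882
P = C − (C − P) = 40.28 − (13.1882) = 27.0918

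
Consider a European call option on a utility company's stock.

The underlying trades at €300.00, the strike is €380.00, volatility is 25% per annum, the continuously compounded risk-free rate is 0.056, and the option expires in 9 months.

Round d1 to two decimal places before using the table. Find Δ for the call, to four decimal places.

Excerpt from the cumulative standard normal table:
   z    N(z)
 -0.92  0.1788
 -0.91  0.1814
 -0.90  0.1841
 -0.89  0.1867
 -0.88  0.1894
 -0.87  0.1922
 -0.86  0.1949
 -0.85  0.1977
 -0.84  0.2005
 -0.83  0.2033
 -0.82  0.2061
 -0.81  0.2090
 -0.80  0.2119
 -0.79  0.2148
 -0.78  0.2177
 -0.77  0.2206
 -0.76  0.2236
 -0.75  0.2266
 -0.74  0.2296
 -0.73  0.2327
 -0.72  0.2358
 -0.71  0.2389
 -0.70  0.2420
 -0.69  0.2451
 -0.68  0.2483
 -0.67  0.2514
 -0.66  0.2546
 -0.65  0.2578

σ√T = 0.25 × 0.8660 = 0.2165
ln(S/K) + (r + σ²/2)T = ln(300/380) + (0.056 + 0.25²/2)·0.75 = -0.2364 + 0.0654 = -0.1710
d₁ = -0.1710 / 0.2165 = -0.7896 ⇒ -0.79
N(d₁) = N(-0.79) = 0.2148
Δ_call = N(d₁) = 0.2148

0.2148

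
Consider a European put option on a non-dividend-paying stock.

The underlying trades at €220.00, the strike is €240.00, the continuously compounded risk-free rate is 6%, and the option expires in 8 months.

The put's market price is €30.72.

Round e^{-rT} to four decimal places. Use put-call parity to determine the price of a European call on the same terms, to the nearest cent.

€20.13

exp(−rT) = exp(−0.06·0.6667) = 0.9608
Put-call parity: C − P = S − K·e^(−rT) = 220 − 240·0.9608 = 220 − 230.5920 = -10.5920
C = P + (C − P) = 30.72 + (-10.5920) = 20.1280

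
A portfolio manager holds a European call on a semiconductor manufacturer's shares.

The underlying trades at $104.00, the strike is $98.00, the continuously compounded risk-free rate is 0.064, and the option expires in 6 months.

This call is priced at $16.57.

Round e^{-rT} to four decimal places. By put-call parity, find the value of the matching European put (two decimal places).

exp(−rT) = exp(−0.064·0.5) = 0.9685
Put-call parity: C − P = S − K·e^(−rT) = 104 − 98·0.9685 = 104 − 94.9130 = 9.0870
P = C − (C − P) = 16.57 − (9.0870) = 7.4830

$7.48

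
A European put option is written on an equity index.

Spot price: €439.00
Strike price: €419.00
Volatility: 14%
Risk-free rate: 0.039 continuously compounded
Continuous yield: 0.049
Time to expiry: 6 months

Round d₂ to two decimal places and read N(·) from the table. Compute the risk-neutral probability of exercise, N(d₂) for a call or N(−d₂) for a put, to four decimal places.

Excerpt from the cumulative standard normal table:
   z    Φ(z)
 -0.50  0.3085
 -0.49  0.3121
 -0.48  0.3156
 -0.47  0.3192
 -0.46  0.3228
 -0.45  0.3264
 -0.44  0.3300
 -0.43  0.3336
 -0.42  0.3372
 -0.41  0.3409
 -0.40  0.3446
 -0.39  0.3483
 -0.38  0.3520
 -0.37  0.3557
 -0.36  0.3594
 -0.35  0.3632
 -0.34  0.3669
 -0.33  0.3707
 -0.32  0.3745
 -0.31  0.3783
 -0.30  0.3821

0.3557

σ√T = 0.14·√0.5 = 0.0990
d₁ = [ln(439/419) + (0.039 − 0.049 + ½·0.14²)·0.5] / (σ√T) = (0.0466 − 0.0001) / 0.0990 = 0.4700 → 0.47
d₂ = 0.4700 − 0.0990 = 0.3710 → 0.37
Pr(exercise) under Q = N(−d₂) = N(-0.37) = 0.3557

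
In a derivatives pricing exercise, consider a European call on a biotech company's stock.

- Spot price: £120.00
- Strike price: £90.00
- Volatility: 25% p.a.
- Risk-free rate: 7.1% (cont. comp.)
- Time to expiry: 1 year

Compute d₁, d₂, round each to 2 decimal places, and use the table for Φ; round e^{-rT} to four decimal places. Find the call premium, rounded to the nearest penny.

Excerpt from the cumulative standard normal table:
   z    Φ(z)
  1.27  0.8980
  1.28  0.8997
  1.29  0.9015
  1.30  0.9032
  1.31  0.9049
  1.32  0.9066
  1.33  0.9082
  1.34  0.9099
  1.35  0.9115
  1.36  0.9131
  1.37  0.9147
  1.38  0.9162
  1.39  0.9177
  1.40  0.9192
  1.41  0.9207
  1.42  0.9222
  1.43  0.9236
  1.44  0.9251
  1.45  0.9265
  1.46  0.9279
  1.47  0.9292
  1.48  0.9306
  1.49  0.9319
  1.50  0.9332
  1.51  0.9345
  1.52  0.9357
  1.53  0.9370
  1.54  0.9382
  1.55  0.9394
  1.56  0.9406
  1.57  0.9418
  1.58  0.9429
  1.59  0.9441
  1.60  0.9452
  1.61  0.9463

£37.01

T = 1;  σ√T = 0.2500
d₁ = [ln(120/90) + (0.071 + 0.25²/2)·1] / 0.2500 = [0.2877 + 0.1022] / 0.2500 = 1.5597 which rounds to 1.56
d₂ = d₁ − σ√T = 1.5597 − 0.2500 = 1.3097 which rounds to 1.31
exp(−rT) = exp(−0.071·1) = 0.9315
C = 120·N(1.56) − 90·0.9315·N(1.31) = 120·0.9406 − 90·0.9315·0.9049 = 112.8720 − 75.8623 = 37.0097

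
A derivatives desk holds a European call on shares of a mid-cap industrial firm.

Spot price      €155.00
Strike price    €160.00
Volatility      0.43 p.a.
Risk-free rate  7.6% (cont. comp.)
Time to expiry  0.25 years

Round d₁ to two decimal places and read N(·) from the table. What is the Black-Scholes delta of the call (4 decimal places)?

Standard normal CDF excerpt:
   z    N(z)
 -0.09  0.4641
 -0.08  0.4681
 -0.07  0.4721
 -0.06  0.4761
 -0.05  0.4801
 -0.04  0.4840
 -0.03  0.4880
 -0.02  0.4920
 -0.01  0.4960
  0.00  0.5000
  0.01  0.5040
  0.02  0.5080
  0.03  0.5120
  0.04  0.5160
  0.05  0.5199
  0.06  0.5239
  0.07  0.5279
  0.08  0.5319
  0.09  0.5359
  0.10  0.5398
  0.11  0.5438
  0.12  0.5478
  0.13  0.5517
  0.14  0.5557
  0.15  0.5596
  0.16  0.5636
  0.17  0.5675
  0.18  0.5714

σ√T = 0.43·√0.25 = 0.2150
d₁ = [ln(155/160) + (0.076 + 0.43²/2)·0.25] / 0.2150 = [-0.0317 + 0.0421] / 0.2150 = 0.0482 ≈ 0.05
N(d₁) = N(0.05) = 0.5199
Δ_call = N(d₁) = 0.5199

0.5199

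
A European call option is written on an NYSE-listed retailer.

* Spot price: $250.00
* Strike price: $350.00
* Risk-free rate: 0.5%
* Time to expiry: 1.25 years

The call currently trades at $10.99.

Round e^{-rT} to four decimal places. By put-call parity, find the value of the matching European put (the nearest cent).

$108.82

e^(−rT) = e^(−0.005·1.25) = 0.9938
Put-call parity: C − P = S − K·e^(−rT) = 250 − 350·0.9938 = 250 − 347.8300 = -97.8300
P = C − (C − P) = 10.99 − (-97.8300) = 108.8200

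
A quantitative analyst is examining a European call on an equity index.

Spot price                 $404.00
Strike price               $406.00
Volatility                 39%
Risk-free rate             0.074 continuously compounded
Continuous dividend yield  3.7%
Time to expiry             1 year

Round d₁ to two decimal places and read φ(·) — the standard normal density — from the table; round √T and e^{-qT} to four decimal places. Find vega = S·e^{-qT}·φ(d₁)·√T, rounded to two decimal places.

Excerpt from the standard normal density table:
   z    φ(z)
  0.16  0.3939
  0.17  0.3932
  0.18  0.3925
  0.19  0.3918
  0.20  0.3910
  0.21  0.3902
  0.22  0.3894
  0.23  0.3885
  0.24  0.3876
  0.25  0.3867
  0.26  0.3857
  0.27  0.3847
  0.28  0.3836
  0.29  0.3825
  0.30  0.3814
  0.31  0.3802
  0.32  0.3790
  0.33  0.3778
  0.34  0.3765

σ√T = 0.39 × 1.0000 = 0.3900
d₁ = [ln(404/406) + (0.074 − 0.037 + 0.39²/2)·1] / 0.3900 = [-0.0049 + 0.1131] / 0.3900 = 0.2772 → 0.28
√T = √1 = 1.0000
φ(d₁) = φ(0.28) = 0.3836
exp(−qT) = exp(−0.037·1) = 0.9637
vega = S·exp(−qT)·φ(d₁)·√T = 404·0.9637·0.3836·1.0000 = 149.3488
(Call and put vega coincide under Black-Scholes.)

149.35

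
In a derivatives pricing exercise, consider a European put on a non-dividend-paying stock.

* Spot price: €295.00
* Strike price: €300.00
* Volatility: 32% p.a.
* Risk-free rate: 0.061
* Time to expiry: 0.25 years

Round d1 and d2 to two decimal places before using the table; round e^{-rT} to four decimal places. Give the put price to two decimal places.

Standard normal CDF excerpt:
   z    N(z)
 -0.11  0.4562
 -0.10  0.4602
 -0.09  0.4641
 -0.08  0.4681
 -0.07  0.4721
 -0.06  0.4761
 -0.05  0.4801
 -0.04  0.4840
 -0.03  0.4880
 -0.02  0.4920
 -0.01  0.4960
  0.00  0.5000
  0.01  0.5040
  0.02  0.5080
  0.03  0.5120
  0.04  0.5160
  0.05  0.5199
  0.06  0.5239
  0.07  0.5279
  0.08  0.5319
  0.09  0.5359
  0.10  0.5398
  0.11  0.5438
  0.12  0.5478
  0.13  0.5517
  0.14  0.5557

σ√T = 0.32 × 0.5000 = 0.1600
d₁ = [ln(295/300) + (0.061 + 0.32²/2)·0.25] / 0.1600 = [-0.0168 + 0.0280] / 0.1600 = 0.0703 → 0.07
d₂ = d₁ − σ√T = 0.0703 − 0.1600 = -0.0897 → -0.09
e^(−rT) = e^(−0.061·0.25) = 0.9849
P = 300·0.9849·N(0.09) − 295·N(-0.07) = 300·0.9849·0.5359 − 295·0.4721 = 158.3424 − 139.2695 = 19.0729

€19.07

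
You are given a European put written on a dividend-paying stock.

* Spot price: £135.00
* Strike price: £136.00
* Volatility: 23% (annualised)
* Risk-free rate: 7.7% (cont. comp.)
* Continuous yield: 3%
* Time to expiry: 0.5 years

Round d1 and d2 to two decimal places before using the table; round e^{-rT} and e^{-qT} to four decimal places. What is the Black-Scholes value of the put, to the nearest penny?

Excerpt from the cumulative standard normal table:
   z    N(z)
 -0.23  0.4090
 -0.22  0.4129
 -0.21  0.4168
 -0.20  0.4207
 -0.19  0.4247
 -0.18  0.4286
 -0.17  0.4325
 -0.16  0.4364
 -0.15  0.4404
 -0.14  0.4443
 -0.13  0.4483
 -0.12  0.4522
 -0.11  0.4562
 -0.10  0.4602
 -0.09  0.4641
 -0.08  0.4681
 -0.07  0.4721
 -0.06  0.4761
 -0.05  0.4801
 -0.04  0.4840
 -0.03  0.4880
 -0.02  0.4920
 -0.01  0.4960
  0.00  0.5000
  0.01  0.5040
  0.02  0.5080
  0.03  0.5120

£7.38

σ√T = 0.23·√0.5 = 0.1626
d₁ = [ln(135/136) + (0.077 − 0.03 + 0.23²/2)·0.5] / 0.1626 = [-0.0074 + 0.0367] / 0.1626 = 0.1804 which rounds to 0.18
d₂ = d₁ − σ√T = 0.1804 − 0.1626 = 0.0178 which rounds to 0.02
exp(−qT) = exp(−0.03·0.5) = 0.9851;  exp(−rT) = exp(−0.077·0.5) = 0.9622
N(−d₂) = N(-0.02) = 0.4920;  N(−d₁) = N(-0.18) = 0.4286
P = 136·0.9622·0.4920 − 135·0.9851·0.4286 = 64.3827 − 56.9989 = 7.3839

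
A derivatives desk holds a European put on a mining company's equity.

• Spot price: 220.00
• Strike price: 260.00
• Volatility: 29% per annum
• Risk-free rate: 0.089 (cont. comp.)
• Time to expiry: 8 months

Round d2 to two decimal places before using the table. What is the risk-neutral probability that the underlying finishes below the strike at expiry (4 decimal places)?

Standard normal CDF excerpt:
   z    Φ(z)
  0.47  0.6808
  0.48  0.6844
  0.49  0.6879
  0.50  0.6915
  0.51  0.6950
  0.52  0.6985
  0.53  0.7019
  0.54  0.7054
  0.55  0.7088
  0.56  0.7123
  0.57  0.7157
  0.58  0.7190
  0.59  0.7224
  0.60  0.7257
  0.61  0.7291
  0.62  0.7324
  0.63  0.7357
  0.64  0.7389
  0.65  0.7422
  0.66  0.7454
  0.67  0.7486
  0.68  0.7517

σ√T = 0.29·√0.6667 = 0.2368
d₁ = [ln(220/260) + (0.089 + 0.29²/2)·0.6667] / 0.2368 = [-0.1671 + 0.0874] / 0.2368 = -0.3365 → -0.34
d₂ = d₁ − σ√T = -0.3365 − 0.2368 = -0.5733 → -0.57
Risk-neutral Pr[S_T < K] = N(−d₂) = N(0.57) = 0.7157

0.7157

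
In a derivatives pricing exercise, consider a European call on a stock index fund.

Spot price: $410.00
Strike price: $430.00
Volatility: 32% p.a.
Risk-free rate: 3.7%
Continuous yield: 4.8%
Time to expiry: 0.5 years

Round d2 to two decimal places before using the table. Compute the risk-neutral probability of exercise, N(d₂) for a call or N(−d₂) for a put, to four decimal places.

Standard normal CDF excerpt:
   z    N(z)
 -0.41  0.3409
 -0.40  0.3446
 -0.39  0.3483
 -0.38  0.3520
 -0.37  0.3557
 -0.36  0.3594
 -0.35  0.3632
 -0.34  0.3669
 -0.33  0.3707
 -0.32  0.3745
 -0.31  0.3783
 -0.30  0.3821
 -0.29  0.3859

0.3632

σ√T = 0.32 × 0.7071 = 0.2263
ln(S/K) + (r − q + σ²/2)T = ln(410/430) + (0.037 − 0.048 + 0.32²/2)·0.5 = -0.0476 + 0.0201 = -0.0275
d₁ = -0.0275 / 0.2263 = -0.1217 ≈ -0.12
d₂ = d₁ − σ√T = -0.1217 − 0.2263 = -0.3479 ≈ -0.35
Risk-neutral Pr[S_T > K] = N(d₂) = N(-0.35) = 0.3632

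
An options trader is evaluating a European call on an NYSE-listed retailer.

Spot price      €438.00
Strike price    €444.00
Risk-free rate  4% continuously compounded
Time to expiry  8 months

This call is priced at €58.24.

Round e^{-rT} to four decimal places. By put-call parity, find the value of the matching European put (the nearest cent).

e^(−rT) = e^(−0.04·0.6667) = 0.9737
Put-call parity: C − P = S − K·e^(−rT) = 438 − 444·0.9737 = 438 − 432.3228 = 5.6772
P = C − (C − P) = 58.24 − (5.6772) = 52.5628

€52.56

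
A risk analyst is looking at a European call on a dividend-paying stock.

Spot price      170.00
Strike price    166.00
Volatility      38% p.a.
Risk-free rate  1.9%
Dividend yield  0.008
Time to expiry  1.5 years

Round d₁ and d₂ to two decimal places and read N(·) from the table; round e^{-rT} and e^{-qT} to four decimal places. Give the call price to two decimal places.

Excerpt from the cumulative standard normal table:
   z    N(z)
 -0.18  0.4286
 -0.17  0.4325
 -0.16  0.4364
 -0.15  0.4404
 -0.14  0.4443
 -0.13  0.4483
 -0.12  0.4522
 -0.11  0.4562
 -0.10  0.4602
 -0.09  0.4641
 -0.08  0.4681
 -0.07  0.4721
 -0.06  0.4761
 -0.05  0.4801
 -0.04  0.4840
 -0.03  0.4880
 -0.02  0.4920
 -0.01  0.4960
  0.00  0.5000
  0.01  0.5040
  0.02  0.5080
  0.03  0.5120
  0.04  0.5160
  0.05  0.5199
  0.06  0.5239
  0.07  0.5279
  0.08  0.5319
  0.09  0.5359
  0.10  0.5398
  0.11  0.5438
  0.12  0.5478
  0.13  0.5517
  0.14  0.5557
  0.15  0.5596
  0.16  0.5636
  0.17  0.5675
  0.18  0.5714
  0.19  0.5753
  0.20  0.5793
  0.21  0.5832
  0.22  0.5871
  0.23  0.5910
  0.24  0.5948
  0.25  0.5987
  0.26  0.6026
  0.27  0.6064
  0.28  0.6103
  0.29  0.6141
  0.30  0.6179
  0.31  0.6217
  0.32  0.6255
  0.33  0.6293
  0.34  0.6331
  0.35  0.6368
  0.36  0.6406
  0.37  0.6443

34.02

σ√T = 0.38 × 1.2247 = 0.4654
d₁ = [ln(170/166) + (0.019 − 0.008 + 0.38²/2)·1.5] / 0.4654 = [0.0238 + 0.1248] / 0.4654 = 0.3193 ≈ 0.32
d₂ = d₁ − σ√T = 0.3193 − 0.4654 = -0.1461 ≈ -0.15
e^(−qT) = e^(−0.008·1.5) = 0.9881;  e^(−rT) = e^(−0.019·1.5) = 0.9719
C = 170·0.9881·N(0.32) − 166·0.9719·N(-0.15) = 170·0.9881·0.6255 − 166·0.9719·0.4404 = 105.0696 − 71.0521 = 34.0175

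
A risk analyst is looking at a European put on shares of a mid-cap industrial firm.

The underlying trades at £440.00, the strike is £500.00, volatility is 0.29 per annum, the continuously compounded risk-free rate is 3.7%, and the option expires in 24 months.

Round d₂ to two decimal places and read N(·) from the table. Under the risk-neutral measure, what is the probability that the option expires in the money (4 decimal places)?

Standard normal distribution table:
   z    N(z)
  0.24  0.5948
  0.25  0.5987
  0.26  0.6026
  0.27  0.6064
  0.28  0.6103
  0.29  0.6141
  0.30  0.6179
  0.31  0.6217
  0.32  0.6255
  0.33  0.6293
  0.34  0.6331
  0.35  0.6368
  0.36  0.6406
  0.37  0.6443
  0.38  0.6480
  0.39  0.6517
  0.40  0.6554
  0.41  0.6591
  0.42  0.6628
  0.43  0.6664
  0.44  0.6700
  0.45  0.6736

σ√T = 0.29 × 1.4142 = 0.4101
d₁ = [ln(440/500) + (0.037 + 0.29²/2)·2] / 0.4101 = [-0.1278 + 0.1581] / 0.4101 = 0.0738 → 0.07
d₂ = d₁ − σ√T = 0.0738 − 0.4101 = -0.3363 → -0.34
Risk-neutral Pr[S_T < K] = N(−d₂) = N(0.34) = 0.6331

0.6331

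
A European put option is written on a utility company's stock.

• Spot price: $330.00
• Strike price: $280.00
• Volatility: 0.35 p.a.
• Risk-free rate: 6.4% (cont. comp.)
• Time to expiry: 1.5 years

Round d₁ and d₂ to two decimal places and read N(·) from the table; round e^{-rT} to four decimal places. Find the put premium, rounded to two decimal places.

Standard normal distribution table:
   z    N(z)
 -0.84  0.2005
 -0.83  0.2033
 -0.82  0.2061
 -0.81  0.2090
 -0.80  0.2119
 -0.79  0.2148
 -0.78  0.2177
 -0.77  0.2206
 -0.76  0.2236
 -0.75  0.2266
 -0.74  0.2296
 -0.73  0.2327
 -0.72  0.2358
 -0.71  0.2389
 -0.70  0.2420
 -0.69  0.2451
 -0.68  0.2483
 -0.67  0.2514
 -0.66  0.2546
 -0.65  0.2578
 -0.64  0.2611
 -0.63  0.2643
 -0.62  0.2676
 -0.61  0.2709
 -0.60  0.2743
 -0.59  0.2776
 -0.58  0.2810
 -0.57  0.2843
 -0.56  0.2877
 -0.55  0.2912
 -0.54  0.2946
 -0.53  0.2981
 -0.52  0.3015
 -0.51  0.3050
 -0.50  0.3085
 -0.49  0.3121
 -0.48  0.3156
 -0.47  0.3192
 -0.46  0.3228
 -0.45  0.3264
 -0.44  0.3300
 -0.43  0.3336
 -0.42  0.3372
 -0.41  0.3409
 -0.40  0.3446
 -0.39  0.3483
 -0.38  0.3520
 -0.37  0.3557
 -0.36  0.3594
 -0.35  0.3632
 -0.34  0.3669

$20.59

σ√T = 0.35 × 1.2247 = 0.4287
d₁ = [ln(330/280) + (0.064 + 0.35²/2)·1.5] / 0.4287 = [0.1643 + 0.1879] / 0.4287 = 0.8216 ⇒ 0.82
d₂ = d₁ − σ√T = 0.8216 − 0.4287 = 0.3929 ⇒ 0.39
exp(−rT) = exp(−0.064·1.5) = 0.9085
N(−d₂) = N(-0.39) = 0.3483;  N(−d₁) = N(-0.82) = 0.2061
P = 280·0.9085·0.3483 − 330·0.2061 = 88.6006 − 68.0130 = 20.5876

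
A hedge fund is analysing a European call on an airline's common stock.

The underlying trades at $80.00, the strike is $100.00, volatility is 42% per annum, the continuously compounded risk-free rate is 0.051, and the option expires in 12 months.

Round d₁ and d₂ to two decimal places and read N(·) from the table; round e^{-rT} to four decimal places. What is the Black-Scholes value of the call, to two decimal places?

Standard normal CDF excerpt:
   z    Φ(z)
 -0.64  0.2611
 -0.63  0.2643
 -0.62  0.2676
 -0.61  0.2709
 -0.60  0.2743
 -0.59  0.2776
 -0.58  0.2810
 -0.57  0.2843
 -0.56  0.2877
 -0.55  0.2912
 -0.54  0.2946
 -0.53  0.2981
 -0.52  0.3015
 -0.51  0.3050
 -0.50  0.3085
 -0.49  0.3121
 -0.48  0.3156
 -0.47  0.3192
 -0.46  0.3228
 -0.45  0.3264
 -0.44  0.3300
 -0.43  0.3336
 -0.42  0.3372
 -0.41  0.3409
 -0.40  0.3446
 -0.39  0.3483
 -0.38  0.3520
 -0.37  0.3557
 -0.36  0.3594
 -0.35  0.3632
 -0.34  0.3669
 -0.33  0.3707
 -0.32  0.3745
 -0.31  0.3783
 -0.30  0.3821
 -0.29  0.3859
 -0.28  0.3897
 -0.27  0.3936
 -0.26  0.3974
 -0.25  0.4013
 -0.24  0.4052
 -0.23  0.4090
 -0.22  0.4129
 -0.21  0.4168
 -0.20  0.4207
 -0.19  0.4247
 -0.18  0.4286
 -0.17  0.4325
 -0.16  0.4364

σ√T = 0.42 × 1.0000 = 0.4200
ln(S/K) + (r + σ²/2)T = ln(80/100) + (0.051 + 0.42²/2)·1 = -0.2231 + 0.1392 = -0.0839
d₁ = -0.0839 / 0.4200 = -0.1999 ≈ -0.20
d₂ = d₁ − σ√T = -0.1999 − 0.4200 = -0.6199 ≈ -0.62
exp(−rT) = exp(−0.051·1) = 0.9503
N(d₁) = N(-0.20) = 0.4207;  N(d₂) = N(-0.62) = 0.2676
C = 80·0.4207 − 100·0.9503·0.2676 = 33.6560 − 25.4300 = 8.2260

$8.23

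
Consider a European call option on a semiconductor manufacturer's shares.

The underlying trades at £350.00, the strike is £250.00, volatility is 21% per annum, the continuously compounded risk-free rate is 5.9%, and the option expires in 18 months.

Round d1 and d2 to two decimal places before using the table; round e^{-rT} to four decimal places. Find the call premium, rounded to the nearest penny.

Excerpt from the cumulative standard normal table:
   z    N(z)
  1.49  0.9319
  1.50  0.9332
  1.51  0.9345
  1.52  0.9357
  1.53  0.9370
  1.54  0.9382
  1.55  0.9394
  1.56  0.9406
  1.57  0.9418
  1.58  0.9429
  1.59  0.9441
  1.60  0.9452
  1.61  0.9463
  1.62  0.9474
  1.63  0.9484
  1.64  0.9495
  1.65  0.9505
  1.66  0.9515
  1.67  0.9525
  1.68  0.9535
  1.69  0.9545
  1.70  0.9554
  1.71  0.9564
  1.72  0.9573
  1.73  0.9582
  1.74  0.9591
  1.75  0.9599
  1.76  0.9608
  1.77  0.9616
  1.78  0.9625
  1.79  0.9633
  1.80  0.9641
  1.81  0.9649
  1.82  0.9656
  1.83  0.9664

£122.76

σ√T = 0.21·√1.5 = 0.2572
d₁ = [ln(350/250) + (0.059 + 0.21²/2)·1.5] / 0.2572 = [0.3365 + 0.1216] / 0.2572 = 1.7809 ≈ 1.78
d₂ = d₁ − σ√T = 1.7809 − 0.2572 = 1.5237 ≈ 1.52
e^(−rT) = e^(−0.059·1.5) = 0.9153
N(d₁) = N(1.78) = 0.9625;  N(d₂) = N(1.52) = 0.9357
C = 350·0.9625 − 250·0.9153·0.9357 = 336.8750 − 214.1116 = 122.7634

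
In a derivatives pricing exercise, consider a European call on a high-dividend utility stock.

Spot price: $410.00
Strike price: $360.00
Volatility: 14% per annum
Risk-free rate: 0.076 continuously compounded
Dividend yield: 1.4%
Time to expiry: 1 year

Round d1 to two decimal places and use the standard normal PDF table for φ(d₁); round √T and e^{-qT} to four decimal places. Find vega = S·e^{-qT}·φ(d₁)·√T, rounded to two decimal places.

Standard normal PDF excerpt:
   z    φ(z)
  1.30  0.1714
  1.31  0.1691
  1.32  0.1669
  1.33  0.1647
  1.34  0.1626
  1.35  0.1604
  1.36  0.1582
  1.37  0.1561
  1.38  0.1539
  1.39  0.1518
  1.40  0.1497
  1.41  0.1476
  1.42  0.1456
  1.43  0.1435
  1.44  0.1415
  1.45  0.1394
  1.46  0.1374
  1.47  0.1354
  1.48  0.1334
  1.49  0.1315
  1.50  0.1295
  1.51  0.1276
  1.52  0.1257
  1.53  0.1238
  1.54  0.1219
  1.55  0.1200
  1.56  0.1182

σ√T = 0.14·√1 = 0.1400
d₁ = [ln(410/360) + (0.076 − 0.014 + 0.14²/2)·1] / 0.1400 = [0.1301 + 0.0718] / 0.1400 = 1.4418 → 1.44
√T = √1 = 1.0000
φ(d₁) = φ(1.44) = 0.1415
exp(−qT) = exp(−0.014·1) = 0.9861
vega = S·exp(−qT)·φ(d₁)·√T = 410·0.9861·0.1415·1.0000 = 57.2086

57.21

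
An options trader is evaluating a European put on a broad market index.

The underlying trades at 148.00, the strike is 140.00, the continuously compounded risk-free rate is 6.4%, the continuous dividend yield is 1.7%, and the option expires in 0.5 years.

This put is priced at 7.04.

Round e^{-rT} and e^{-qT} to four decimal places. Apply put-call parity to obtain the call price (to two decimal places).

exp(−qT) = exp(−0.017·0.5) = 0.9915;  exp(−rT) = exp(−0.064·0.5) = 0.9685
Put-call parity: C − P = S·e^(−qT) − K·e^(−rT) = 148·0.9915 − 140·0.9685 = 146.7420 − 135.5900 = 11.1520
C = P + (C − P) = 7.04 + (11.1520) = 18.1920

18.19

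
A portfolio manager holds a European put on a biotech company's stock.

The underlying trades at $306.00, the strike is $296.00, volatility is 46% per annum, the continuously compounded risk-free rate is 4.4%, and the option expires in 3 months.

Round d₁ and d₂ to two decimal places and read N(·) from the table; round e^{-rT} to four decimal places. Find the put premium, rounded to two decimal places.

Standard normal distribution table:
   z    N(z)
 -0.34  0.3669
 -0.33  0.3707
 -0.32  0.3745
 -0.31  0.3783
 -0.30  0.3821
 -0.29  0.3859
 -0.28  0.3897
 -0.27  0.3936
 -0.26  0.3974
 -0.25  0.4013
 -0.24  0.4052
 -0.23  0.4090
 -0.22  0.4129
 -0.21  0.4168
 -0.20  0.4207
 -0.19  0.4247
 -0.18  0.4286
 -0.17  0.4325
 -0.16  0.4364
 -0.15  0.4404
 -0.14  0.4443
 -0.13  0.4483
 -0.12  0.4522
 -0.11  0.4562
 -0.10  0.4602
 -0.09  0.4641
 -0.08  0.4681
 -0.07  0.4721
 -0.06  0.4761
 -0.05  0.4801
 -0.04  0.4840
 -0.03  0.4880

σ√T = 0.46 × 0.5000 = 0.2300
d₁ = [ln(306/296) + (0.044 + 0.46²/2)·0.25] / 0.2300 = [0.0332 + 0.0374] / 0.2300 = 0.3073 which rounds to 0.31
d₂ = d₁ − σ√T = 0.3073 − 0.2300 = 0.0773 which rounds to 0.08
exp(−rT) = exp(−0.044·0.25) = 0.9891
N(−d₂) = N(-0.08) = 0.4681;  N(−d₁) = N(-0.31) = 0.3783
P = 296·0.9891·0.4681 − 306·0.3783 = 137.0473 − 115.7598 = 21.2875

$21.29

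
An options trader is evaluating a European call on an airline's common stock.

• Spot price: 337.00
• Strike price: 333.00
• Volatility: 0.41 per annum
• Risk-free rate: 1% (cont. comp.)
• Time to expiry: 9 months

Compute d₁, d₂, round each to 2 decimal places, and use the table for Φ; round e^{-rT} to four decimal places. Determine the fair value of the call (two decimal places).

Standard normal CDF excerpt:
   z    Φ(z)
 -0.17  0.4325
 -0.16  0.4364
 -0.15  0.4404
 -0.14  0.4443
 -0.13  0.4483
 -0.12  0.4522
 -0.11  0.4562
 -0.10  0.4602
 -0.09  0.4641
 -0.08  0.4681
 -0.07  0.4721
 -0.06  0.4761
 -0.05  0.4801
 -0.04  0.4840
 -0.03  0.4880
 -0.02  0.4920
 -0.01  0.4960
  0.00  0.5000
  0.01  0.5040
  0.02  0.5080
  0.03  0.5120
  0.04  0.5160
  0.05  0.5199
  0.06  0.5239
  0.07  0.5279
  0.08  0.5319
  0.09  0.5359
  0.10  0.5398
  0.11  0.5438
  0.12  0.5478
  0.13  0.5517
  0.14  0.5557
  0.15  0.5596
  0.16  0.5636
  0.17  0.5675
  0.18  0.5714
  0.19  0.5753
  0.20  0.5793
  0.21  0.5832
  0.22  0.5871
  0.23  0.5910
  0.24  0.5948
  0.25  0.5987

49.71

σ√T = 0.41·√0.75 = 0.3551
ln(S/K) + (r + σ²/2)T = ln(337/333) + (0.01 + 0.41²/2)·0.75 = 0.0119 + 0.0705 = 0.0825
d₁ = 0.0825 / 0.3551 = 0.2323 ≈ 0.23
d₂ = d₁ − σ√T = 0.2323 − 0.3551 = -0.1228 ≈ -0.12
e^(−rT) = e^(−0.01·0.75) = 0.9925
N(d₁) = N(0.23) = 0.5910;  N(d₂) = N(-0.12) = 0.4522
C = 337·0.5910 − 333·0.9925·0.4522 = 199.1670 − 149.4532 = 49.7138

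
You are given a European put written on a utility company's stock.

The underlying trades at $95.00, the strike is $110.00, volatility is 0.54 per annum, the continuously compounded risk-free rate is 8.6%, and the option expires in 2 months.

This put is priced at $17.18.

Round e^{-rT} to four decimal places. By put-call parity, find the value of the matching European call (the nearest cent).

e^(−rT) = e^(−0.086·0.1667) = 0.9858
Put-call parity: C − P = S − K·e^(−rT) = 95 − 110·0.9858 = 95 − 108.4380 = -13.4380
C = P + (C − P) = 17.18 + (-13.4380) = 3.7420

$3.74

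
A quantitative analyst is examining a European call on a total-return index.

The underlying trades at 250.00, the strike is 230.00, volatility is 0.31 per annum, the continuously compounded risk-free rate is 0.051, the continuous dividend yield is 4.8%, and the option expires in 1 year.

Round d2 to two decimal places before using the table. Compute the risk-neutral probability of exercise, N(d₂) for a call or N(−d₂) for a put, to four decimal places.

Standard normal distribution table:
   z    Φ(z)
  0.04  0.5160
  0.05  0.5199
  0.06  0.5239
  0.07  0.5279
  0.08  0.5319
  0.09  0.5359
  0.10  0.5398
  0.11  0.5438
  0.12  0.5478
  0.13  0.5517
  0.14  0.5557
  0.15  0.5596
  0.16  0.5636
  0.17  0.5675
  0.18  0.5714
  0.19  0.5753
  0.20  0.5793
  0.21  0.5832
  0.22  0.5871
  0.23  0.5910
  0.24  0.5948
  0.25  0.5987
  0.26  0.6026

0.5478

σ√T = 0.31·√1 = 0.3100
d₁ = [ln(250/230) + (0.051 − 0.048 + 0.31²/2)·1] / 0.3100 = [0.0834 + 0.0510] / 0.3100 = 0.4337 ⇒ 0.43
d₂ = d₁ − σ√T = 0.4337 − 0.3100 = 0.1237 ⇒ 0.12
Pr(exercise) under Q = N(d₂) = 0.5478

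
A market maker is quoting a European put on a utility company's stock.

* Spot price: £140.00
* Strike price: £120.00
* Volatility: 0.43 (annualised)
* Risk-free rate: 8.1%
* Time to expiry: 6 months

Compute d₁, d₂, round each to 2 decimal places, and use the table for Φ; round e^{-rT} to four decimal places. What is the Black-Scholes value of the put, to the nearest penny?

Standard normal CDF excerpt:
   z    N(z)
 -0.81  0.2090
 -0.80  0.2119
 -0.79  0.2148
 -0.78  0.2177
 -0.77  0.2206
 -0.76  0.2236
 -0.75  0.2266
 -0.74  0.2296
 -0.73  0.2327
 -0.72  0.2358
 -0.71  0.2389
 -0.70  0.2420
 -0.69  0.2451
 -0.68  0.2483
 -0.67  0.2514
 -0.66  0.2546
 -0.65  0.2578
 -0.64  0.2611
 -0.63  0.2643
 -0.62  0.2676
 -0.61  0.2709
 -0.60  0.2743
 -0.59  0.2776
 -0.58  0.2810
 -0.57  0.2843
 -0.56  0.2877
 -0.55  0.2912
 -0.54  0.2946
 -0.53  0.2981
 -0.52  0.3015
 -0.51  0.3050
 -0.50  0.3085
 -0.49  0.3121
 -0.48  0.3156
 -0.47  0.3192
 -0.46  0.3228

£5.89

σ√T = 0.43·√0.5 = 0.3041
ln(S/K) + (r + σ²/2)T = ln(140/120) + (0.081 + 0.43²/2)·0.5 = 0.1542 + 0.0867 = 0.2409
d₁ = 0.2409 / 0.3041 = 0.7922 ≈ 0.79
d₂ = d₁ − σ√T = 0.7922 − 0.3041 = 0.4882 ≈ 0.49
exp(−rT) = exp(−0.081·0.5) = 0.9603
N(−d₂) = N(-0.49) = 0.3121;  N(−d₁) = N(-0.79) = 0.2148
P = 120·0.9603·0.3121 − 140·0.2148 = 35.9652 − 30.0720 = 5.8932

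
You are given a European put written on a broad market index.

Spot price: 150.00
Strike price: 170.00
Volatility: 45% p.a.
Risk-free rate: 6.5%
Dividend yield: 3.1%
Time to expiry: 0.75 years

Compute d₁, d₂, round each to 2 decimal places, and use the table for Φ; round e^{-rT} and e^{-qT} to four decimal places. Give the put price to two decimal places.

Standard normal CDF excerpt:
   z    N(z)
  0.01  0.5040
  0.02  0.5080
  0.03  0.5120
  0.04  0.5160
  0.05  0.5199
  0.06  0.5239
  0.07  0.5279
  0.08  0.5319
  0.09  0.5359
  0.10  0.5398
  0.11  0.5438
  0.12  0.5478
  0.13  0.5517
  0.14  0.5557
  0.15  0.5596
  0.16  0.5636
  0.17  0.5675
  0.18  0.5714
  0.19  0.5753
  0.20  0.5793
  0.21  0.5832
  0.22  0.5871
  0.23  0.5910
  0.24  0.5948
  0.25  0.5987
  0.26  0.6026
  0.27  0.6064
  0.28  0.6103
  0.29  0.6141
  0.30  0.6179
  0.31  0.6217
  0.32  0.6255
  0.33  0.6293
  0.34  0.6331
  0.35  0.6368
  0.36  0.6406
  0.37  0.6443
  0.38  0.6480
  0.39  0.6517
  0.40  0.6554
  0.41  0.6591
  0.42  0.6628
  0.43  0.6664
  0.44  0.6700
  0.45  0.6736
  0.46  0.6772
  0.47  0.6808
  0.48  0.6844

T = 0.75;  σ√T = 0.3897
d₁ = [ln(150/170) + (0.065 − 0.031 + 0.45²/2)·0.75] / 0.3897 = [-0.1252 + 0.1014] / 0.3897 = -0.0609 ⇒ -0.06
d₂ = d₁ − σ√T = -0.0609 − 0.3897 = -0.4506 ⇒ -0.45
exp(−qT) = exp(−0.031·0.75) = 0.9770;  exp(−rT) = exp(−0.065·0.75) = 0.9524
N(−d₂) = N(0.45) = 0.6736;  N(−d₁) = N(0.06) = 0.5239
P = 170·0.9524·0.6736 − 150·0.9770·0.5239 = 109.0612 − 76.7775 = 32.2837

32.28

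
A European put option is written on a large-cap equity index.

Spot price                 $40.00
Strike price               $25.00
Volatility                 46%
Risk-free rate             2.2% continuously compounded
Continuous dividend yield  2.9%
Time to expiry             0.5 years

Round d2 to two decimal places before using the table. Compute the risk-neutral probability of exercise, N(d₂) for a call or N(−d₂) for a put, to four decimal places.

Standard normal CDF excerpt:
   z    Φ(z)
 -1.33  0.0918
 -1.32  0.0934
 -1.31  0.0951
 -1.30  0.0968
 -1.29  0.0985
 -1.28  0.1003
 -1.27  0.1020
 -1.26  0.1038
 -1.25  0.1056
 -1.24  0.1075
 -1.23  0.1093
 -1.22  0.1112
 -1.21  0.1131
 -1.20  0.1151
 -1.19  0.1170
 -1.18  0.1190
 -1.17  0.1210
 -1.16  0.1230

T = 0.5;  σ√T = 0.3253
d₁ = [ln(40/25) + (0.022 − 0.029 + 0.46²/2)·0.5] / 0.3253 = [0.4700 + 0.0494] / 0.3253 = 1.5968 ⇒ 1.60
d₂ = d₁ − σ√T = 1.5968 − 0.3253 = 1.2716 ⇒ 1.27
Risk-neutral Pr[S_T < K] = N(−d₂) = N(-1.27) = 0.1020

0.1020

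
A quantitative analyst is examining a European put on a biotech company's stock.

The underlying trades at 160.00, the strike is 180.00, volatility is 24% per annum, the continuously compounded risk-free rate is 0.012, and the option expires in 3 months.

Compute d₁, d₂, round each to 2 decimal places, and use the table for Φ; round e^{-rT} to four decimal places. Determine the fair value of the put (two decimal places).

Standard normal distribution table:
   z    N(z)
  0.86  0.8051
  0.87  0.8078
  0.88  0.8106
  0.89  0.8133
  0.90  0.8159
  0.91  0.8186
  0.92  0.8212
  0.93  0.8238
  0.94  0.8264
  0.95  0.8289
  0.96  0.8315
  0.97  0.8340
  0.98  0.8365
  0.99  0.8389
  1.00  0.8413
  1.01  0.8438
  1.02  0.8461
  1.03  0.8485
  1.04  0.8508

21.30

σ√T = 0.24 × 0.5000 = 0.1200
ln(S/K) + (r + σ²/2)T = ln(160/180) + (0.012 + 0.24²/2)·0.25 = -0.1178 + 0.0102 = -0.1076
d₁ = -0.1076 / 0.1200 = -0.8965 which rounds to -0.90
d₂ = d₁ − σ√T = -0.8965 − 0.1200 = -1.0165 which rounds to -1.02
e^(−rT) = e^(−0.012·0.25) = 0.9970
P = 180·0.9970·N(1.02) − 160·N(0.90) = 180·0.9970·0.8461 − 160·0.8159 = 151.8411 − 130.5440 = 21.2971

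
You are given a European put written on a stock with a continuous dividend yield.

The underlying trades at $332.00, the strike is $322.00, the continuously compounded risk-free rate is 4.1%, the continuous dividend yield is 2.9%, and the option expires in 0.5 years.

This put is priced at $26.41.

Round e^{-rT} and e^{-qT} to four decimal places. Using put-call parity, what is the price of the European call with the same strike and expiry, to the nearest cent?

$38.17

e^(−qT) = e^(−0.029·0.5) = 0.9856;  e^(−rT) = e^(−0.041·0.5) = 0.9797
Put-call parity: C − P = S·e^(−qT) − K·e^(−rT) = 332·0.9856 − 322·0.9797 = 327.2192 − 315.4634 = 11.7558
C = P + (C − P) = 26.41 + (11.7558) = 38.1658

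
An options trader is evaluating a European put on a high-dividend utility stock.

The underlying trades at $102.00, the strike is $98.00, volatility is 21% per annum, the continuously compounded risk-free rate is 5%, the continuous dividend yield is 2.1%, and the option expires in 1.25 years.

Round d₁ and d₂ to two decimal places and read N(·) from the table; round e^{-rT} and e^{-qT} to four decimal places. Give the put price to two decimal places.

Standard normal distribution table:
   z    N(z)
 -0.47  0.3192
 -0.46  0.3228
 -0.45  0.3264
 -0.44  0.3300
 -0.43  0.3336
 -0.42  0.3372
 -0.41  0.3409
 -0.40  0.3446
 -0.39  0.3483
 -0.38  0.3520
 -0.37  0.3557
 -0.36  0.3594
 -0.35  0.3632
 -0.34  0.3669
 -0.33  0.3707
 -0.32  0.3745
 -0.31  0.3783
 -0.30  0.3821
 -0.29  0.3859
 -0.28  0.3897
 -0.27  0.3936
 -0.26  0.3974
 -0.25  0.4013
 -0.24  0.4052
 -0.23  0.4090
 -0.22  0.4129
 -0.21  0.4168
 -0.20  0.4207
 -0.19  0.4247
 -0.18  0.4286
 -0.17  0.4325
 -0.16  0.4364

T = 1.25;  σ√T = 0.2348
d₁ = [ln(102/98) + (0.05 − 0.021 + 0.21²/2)·1.25] / 0.2348 = [0.0400 + 0.0638] / 0.2348 = 0.4422 ≈ 0.44
d₂ = d₁ − σ√T = 0.4422 − 0.2348 = 0.2074 ≈ 0.21
e^(−qT) = e^(−0.021·1.25) = 0.9741;  e^(−rT) = e^(−0.05·1.25) = 0.9394
P = 98·0.9394·N(-0.21) − 102·0.9741·N(-0.44) = 98·0.9394·0.4168 − 102·0.9741·0.3300 = 38.3711 − 32.7882 = 5.5829

$5.58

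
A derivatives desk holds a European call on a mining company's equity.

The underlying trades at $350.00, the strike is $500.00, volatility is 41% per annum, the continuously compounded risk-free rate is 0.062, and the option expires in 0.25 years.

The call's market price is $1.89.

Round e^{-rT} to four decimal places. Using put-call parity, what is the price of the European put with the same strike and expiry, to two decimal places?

$144.19

e^(−rT) = e^(−0.062·0.25) = 0.9846
Put-call parity: C − P = S − K·e^(−rT) = 350 − 500·0.9846 = 350 − 492.3000 = -142.3000
P = C − (C − P) = 1.89 − (-142.3000) = 144.1900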